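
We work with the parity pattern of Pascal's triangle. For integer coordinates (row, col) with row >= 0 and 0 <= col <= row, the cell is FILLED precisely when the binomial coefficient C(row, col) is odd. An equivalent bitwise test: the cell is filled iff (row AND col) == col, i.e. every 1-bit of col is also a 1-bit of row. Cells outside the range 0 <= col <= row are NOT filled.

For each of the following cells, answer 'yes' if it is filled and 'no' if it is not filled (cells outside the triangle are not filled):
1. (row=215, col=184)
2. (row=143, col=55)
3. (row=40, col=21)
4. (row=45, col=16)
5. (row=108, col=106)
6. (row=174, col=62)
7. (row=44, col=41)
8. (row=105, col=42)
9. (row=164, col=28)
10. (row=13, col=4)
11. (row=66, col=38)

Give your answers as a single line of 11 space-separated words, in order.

(215,184): row=0b11010111, col=0b10111000, row AND col = 0b10010000 = 144; 144 != 184 -> empty
(143,55): row=0b10001111, col=0b110111, row AND col = 0b111 = 7; 7 != 55 -> empty
(40,21): row=0b101000, col=0b10101, row AND col = 0b0 = 0; 0 != 21 -> empty
(45,16): row=0b101101, col=0b10000, row AND col = 0b0 = 0; 0 != 16 -> empty
(108,106): row=0b1101100, col=0b1101010, row AND col = 0b1101000 = 104; 104 != 106 -> empty
(174,62): row=0b10101110, col=0b111110, row AND col = 0b101110 = 46; 46 != 62 -> empty
(44,41): row=0b101100, col=0b101001, row AND col = 0b101000 = 40; 40 != 41 -> empty
(105,42): row=0b1101001, col=0b101010, row AND col = 0b101000 = 40; 40 != 42 -> empty
(164,28): row=0b10100100, col=0b11100, row AND col = 0b100 = 4; 4 != 28 -> empty
(13,4): row=0b1101, col=0b100, row AND col = 0b100 = 4; 4 == 4 -> filled
(66,38): row=0b1000010, col=0b100110, row AND col = 0b10 = 2; 2 != 38 -> empty

Answer: no no no no no no no no no yes no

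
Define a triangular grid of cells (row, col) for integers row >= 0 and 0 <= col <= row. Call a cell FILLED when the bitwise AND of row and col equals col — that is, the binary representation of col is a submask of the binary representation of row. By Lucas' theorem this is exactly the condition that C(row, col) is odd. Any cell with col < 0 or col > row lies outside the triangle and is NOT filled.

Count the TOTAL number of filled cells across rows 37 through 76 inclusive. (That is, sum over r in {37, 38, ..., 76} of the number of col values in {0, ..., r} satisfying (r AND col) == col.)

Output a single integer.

Answer: 562

Derivation:
r37=100101 pc3: +8 =8
r38=100110 pc3: +8 =16
r39=100111 pc4: +16 =32
r40=101000 pc2: +4 =36
r41=101001 pc3: +8 =44
r42=101010 pc3: +8 =52
r43=101011 pc4: +16 =68
r44=101100 pc3: +8 =76
r45=101101 pc4: +16 =92
r46=101110 pc4: +16 =108
r47=101111 pc5: +32 =140
r48=110000 pc2: +4 =144
r49=110001 pc3: +8 =152
r50=110010 pc3: +8 =160
r51=110011 pc4: +16 =176
r52=110100 pc3: +8 =184
r53=110101 pc4: +16 =200
r54=110110 pc4: +16 =216
r55=110111 pc5: +32 =248
r56=111000 pc3: +8 =256
r57=111001 pc4: +16 =272
r58=111010 pc4: +16 =288
r59=111011 pc5: +32 =320
r60=111100 pc4: +16 =336
r61=111101 pc5: +32 =368
r62=111110 pc5: +32 =400
r63=111111 pc6: +64 =464
r64=1000000 pc1: +2 =466
r65=1000001 pc2: +4 =470
r66=1000010 pc2: +4 =474
r67=1000011 pc3: +8 =482
r68=1000100 pc2: +4 =486
r69=1000101 pc3: +8 =494
r70=1000110 pc3: +8 =502
r71=1000111 pc4: +16 =518
r72=1001000 pc2: +4 =522
r73=1001001 pc3: +8 =530
r74=1001010 pc3: +8 =538
r75=1001011 pc4: +16 =554
r76=1001100 pc3: +8 =562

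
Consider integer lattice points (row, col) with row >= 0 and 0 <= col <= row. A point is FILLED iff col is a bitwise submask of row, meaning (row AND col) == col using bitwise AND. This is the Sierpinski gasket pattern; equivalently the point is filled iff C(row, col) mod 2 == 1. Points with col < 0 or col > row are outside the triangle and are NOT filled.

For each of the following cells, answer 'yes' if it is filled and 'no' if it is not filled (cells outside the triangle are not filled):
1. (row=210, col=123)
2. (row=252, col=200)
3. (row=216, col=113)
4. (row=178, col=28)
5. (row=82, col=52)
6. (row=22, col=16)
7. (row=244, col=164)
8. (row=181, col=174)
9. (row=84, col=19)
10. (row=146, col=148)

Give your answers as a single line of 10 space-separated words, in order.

(210,123): row=0b11010010, col=0b1111011, row AND col = 0b1010010 = 82; 82 != 123 -> empty
(252,200): row=0b11111100, col=0b11001000, row AND col = 0b11001000 = 200; 200 == 200 -> filled
(216,113): row=0b11011000, col=0b1110001, row AND col = 0b1010000 = 80; 80 != 113 -> empty
(178,28): row=0b10110010, col=0b11100, row AND col = 0b10000 = 16; 16 != 28 -> empty
(82,52): row=0b1010010, col=0b110100, row AND col = 0b10000 = 16; 16 != 52 -> empty
(22,16): row=0b10110, col=0b10000, row AND col = 0b10000 = 16; 16 == 16 -> filled
(244,164): row=0b11110100, col=0b10100100, row AND col = 0b10100100 = 164; 164 == 164 -> filled
(181,174): row=0b10110101, col=0b10101110, row AND col = 0b10100100 = 164; 164 != 174 -> empty
(84,19): row=0b1010100, col=0b10011, row AND col = 0b10000 = 16; 16 != 19 -> empty
(146,148): col outside [0, 146] -> not filled

Answer: no yes no no no yes yes no no no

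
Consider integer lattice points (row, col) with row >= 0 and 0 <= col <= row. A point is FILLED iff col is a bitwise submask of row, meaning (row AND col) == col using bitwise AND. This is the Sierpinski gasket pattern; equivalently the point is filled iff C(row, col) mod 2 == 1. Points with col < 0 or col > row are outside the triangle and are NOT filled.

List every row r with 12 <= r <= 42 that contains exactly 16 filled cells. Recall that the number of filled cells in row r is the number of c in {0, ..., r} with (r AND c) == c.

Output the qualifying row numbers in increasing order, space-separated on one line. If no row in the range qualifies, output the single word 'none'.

Row r has 2^popcount(r) filled cells, so we need popcount(r) = log2(16) = 4.
Scan r = 12..42 and keep those with exactly 4 one-bits:
r=12=1100 popcount=2 -> skip
r=13=1101 popcount=3 -> skip
r=14=1110 popcount=3 -> skip
r=15=1111 popcount=4 -> KEEP
r=16=10000 popcount=1 -> skip
r=17=10001 popcount=2 -> skip
r=18=10010 popcount=2 -> skip
r=19=10011 popcount=3 -> skip
r=20=10100 popcount=2 -> skip
r=21=10101 popcount=3 -> skip
r=22=10110 popcount=3 -> skip
r=23=10111 popcount=4 -> KEEP
r=24=11000 popcount=2 -> skip
r=25=11001 popcount=3 -> skip
r=26=11010 popcount=3 -> skip
r=27=11011 popcount=4 -> KEEP
r=28=11100 popcount=3 -> skip
r=29=11101 popcount=4 -> KEEP
r=30=11110 popcount=4 -> KEEP
r=31=11111 popcount=5 -> skip
r=32=100000 popcount=1 -> skip
r=33=100001 popcount=2 -> skip
r=34=100010 popcount=2 -> skip
r=35=100011 popcount=3 -> skip
r=36=100100 popcount=2 -> skip
r=37=100101 popcount=3 -> skip
r=38=100110 popcount=3 -> skip
r=39=100111 popcount=4 -> KEEP
r=40=101000 popcount=2 -> skip
r=41=101001 popcount=3 -> skip
r=42=101010 popcount=3 -> skip
Kept rows: 15 23 27 29 30 39

Answer: 15 23 27 29 30 39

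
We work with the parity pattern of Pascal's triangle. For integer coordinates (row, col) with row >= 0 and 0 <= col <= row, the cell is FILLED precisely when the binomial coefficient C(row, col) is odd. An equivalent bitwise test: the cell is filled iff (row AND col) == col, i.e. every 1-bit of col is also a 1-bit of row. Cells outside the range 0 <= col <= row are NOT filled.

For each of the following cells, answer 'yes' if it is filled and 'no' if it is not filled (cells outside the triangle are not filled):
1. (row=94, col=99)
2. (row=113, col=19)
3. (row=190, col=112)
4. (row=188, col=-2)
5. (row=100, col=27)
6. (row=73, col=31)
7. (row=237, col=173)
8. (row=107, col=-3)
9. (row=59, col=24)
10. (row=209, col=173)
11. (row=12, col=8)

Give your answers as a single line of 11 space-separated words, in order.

(94,99): col outside [0, 94] -> not filled
(113,19): row=0b1110001, col=0b10011, row AND col = 0b10001 = 17; 17 != 19 -> empty
(190,112): row=0b10111110, col=0b1110000, row AND col = 0b110000 = 48; 48 != 112 -> empty
(188,-2): col outside [0, 188] -> not filled
(100,27): row=0b1100100, col=0b11011, row AND col = 0b0 = 0; 0 != 27 -> empty
(73,31): row=0b1001001, col=0b11111, row AND col = 0b1001 = 9; 9 != 31 -> empty
(237,173): row=0b11101101, col=0b10101101, row AND col = 0b10101101 = 173; 173 == 173 -> filled
(107,-3): col outside [0, 107] -> not filled
(59,24): row=0b111011, col=0b11000, row AND col = 0b11000 = 24; 24 == 24 -> filled
(209,173): row=0b11010001, col=0b10101101, row AND col = 0b10000001 = 129; 129 != 173 -> empty
(12,8): row=0b1100, col=0b1000, row AND col = 0b1000 = 8; 8 == 8 -> filled

Answer: no no no no no no yes no yes no yes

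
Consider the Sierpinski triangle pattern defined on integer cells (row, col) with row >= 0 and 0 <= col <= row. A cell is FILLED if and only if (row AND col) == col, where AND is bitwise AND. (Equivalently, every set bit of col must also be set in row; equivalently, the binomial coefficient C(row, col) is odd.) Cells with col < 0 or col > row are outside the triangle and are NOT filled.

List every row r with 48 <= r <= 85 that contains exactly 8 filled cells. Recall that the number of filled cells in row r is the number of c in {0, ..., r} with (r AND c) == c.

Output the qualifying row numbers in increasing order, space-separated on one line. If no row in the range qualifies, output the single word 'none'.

Row r has 2^popcount(r) filled cells, so we need popcount(r) = log2(8) = 3.
Scan r = 48..85 and keep those with exactly 3 one-bits:
r=48=110000 popcount=2 -> skip
r=49=110001 popcount=3 -> KEEP
r=50=110010 popcount=3 -> KEEP
r=51=110011 popcount=4 -> skip
r=52=110100 popcount=3 -> KEEP
r=53=110101 popcount=4 -> skip
r=54=110110 popcount=4 -> skip
r=55=110111 popcount=5 -> skip
r=56=111000 popcount=3 -> KEEP
r=57=111001 popcount=4 -> skip
r=58=111010 popcount=4 -> skip
r=59=111011 popcount=5 -> skip
r=60=111100 popcount=4 -> skip
r=61=111101 popcount=5 -> skip
r=62=111110 popcount=5 -> skip
r=63=111111 popcount=6 -> skip
r=64=1000000 popcount=1 -> skip
r=65=1000001 popcount=2 -> skip
r=66=1000010 popcount=2 -> skip
r=67=1000011 popcount=3 -> KEEP
r=68=1000100 popcount=2 -> skip
r=69=1000101 popcount=3 -> KEEP
r=70=1000110 popcount=3 -> KEEP
r=71=1000111 popcount=4 -> skip
r=72=1001000 popcount=2 -> skip
r=73=1001001 popcount=3 -> KEEP
r=74=1001010 popcount=3 -> KEEP
r=75=1001011 popcount=4 -> skip
r=76=1001100 popcount=3 -> KEEP
r=77=1001101 popcount=4 -> skip
r=78=1001110 popcount=4 -> skip
r=79=1001111 popcount=5 -> skip
r=80=1010000 popcount=2 -> skip
r=81=1010001 popcount=3 -> KEEP
r=82=1010010 popcount=3 -> KEEP
r=83=1010011 popcount=4 -> skip
r=84=1010100 popcount=3 -> KEEP
r=85=1010101 popcount=4 -> skip
Kept rows: 49 50 52 56 67 69 70 73 74 76 81 82 84

Answer: 49 50 52 56 67 69 70 73 74 76 81 82 84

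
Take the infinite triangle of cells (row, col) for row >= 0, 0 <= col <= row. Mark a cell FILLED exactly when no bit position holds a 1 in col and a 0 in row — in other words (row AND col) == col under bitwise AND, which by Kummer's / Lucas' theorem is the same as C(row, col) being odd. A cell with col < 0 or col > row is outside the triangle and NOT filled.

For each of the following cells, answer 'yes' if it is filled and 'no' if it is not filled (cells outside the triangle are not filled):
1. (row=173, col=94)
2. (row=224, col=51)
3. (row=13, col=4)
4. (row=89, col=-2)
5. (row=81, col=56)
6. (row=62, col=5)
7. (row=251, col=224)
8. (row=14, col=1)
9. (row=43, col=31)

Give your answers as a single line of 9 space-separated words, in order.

Answer: no no yes no no no yes no no

Derivation:
(173,94): row=0b10101101, col=0b1011110, row AND col = 0b1100 = 12; 12 != 94 -> empty
(224,51): row=0b11100000, col=0b110011, row AND col = 0b100000 = 32; 32 != 51 -> empty
(13,4): row=0b1101, col=0b100, row AND col = 0b100 = 4; 4 == 4 -> filled
(89,-2): col outside [0, 89] -> not filled
(81,56): row=0b1010001, col=0b111000, row AND col = 0b10000 = 16; 16 != 56 -> empty
(62,5): row=0b111110, col=0b101, row AND col = 0b100 = 4; 4 != 5 -> empty
(251,224): row=0b11111011, col=0b11100000, row AND col = 0b11100000 = 224; 224 == 224 -> filled
(14,1): row=0b1110, col=0b1, row AND col = 0b0 = 0; 0 != 1 -> empty
(43,31): row=0b101011, col=0b11111, row AND col = 0b1011 = 11; 11 != 31 -> empty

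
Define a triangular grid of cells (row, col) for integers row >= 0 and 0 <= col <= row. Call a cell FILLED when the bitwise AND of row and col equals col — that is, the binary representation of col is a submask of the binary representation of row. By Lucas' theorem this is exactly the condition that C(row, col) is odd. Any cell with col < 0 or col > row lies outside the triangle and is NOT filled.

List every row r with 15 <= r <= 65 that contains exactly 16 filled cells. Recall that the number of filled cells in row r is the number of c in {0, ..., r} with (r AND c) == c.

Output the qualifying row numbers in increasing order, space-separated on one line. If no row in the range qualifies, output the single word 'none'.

Row r has 2^popcount(r) filled cells, so we need popcount(r) = log2(16) = 4.
Scan r = 15..65 and keep those with exactly 4 one-bits:
r=15=1111 popcount=4 -> KEEP
r=16=10000 popcount=1 -> skip
r=17=10001 popcount=2 -> skip
r=18=10010 popcount=2 -> skip
r=19=10011 popcount=3 -> skip
r=20=10100 popcount=2 -> skip
r=21=10101 popcount=3 -> skip
r=22=10110 popcount=3 -> skip
r=23=10111 popcount=4 -> KEEP
r=24=11000 popcount=2 -> skip
r=25=11001 popcount=3 -> skip
r=26=11010 popcount=3 -> skip
r=27=11011 popcount=4 -> KEEP
r=28=11100 popcount=3 -> skip
r=29=11101 popcount=4 -> KEEP
r=30=11110 popcount=4 -> KEEP
r=31=11111 popcount=5 -> skip
r=32=100000 popcount=1 -> skip
r=33=100001 popcount=2 -> skip
r=34=100010 popcount=2 -> skip
r=35=100011 popcount=3 -> skip
r=36=100100 popcount=2 -> skip
r=37=100101 popcount=3 -> skip
r=38=100110 popcount=3 -> skip
r=39=100111 popcount=4 -> KEEP
r=40=101000 popcount=2 -> skip
r=41=101001 popcount=3 -> skip
r=42=101010 popcount=3 -> skip
r=43=101011 popcount=4 -> KEEP
r=44=101100 popcount=3 -> skip
r=45=101101 popcount=4 -> KEEP
r=46=101110 popcount=4 -> KEEP
r=47=101111 popcount=5 -> skip
r=48=110000 popcount=2 -> skip
r=49=110001 popcount=3 -> skip
r=50=110010 popcount=3 -> skip
r=51=110011 popcount=4 -> KEEP
r=52=110100 popcount=3 -> skip
r=53=110101 popcount=4 -> KEEP
r=54=110110 popcount=4 -> KEEP
r=55=110111 popcount=5 -> skip
r=56=111000 popcount=3 -> skip
r=57=111001 popcount=4 -> KEEP
r=58=111010 popcount=4 -> KEEP
r=59=111011 popcount=5 -> skip
r=60=111100 popcount=4 -> KEEP
r=61=111101 popcount=5 -> skip
r=62=111110 popcount=5 -> skip
r=63=111111 popcount=6 -> skip
r=64=1000000 popcount=1 -> skip
r=65=1000001 popcount=2 -> skip
Kept rows: 15 23 27 29 30 39 43 45 46 51 53 54 57 58 60

Answer: 15 23 27 29 30 39 43 45 46 51 53 54 57 58 60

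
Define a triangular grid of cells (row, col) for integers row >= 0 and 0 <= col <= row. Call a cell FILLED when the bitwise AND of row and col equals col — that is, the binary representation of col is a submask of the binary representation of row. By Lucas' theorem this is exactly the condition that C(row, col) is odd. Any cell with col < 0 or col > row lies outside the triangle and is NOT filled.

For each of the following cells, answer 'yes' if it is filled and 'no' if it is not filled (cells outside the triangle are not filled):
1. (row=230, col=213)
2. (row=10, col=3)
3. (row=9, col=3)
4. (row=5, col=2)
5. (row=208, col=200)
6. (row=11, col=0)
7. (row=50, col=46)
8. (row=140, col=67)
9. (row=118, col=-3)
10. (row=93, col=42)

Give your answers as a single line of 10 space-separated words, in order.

Answer: no no no no no yes no no no no

Derivation:
(230,213): row=0b11100110, col=0b11010101, row AND col = 0b11000100 = 196; 196 != 213 -> empty
(10,3): row=0b1010, col=0b11, row AND col = 0b10 = 2; 2 != 3 -> empty
(9,3): row=0b1001, col=0b11, row AND col = 0b1 = 1; 1 != 3 -> empty
(5,2): row=0b101, col=0b10, row AND col = 0b0 = 0; 0 != 2 -> empty
(208,200): row=0b11010000, col=0b11001000, row AND col = 0b11000000 = 192; 192 != 200 -> empty
(11,0): row=0b1011, col=0b0, row AND col = 0b0 = 0; 0 == 0 -> filled
(50,46): row=0b110010, col=0b101110, row AND col = 0b100010 = 34; 34 != 46 -> empty
(140,67): row=0b10001100, col=0b1000011, row AND col = 0b0 = 0; 0 != 67 -> empty
(118,-3): col outside [0, 118] -> not filled
(93,42): row=0b1011101, col=0b101010, row AND col = 0b1000 = 8; 8 != 42 -> empty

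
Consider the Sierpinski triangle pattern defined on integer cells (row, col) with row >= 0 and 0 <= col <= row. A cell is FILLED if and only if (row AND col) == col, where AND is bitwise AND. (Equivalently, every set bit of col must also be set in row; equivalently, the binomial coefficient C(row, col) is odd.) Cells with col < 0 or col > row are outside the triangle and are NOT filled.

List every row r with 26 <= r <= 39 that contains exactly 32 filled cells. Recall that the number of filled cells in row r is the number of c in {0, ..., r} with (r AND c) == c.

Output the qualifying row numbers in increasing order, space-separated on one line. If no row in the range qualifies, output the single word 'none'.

Row r has 2^popcount(r) filled cells, so we need popcount(r) = log2(32) = 5.
Scan r = 26..39 and keep those with exactly 5 one-bits:
r=26=11010 popcount=3 -> skip
r=27=11011 popcount=4 -> skip
r=28=11100 popcount=3 -> skip
r=29=11101 popcount=4 -> skip
r=30=11110 popcount=4 -> skip
r=31=11111 popcount=5 -> KEEP
r=32=100000 popcount=1 -> skip
r=33=100001 popcount=2 -> skip
r=34=100010 popcount=2 -> skip
r=35=100011 popcount=3 -> skip
r=36=100100 popcount=2 -> skip
r=37=100101 popcount=3 -> skip
r=38=100110 popcount=3 -> skip
r=39=100111 popcount=4 -> skip
Kept rows: 31

Answer: 31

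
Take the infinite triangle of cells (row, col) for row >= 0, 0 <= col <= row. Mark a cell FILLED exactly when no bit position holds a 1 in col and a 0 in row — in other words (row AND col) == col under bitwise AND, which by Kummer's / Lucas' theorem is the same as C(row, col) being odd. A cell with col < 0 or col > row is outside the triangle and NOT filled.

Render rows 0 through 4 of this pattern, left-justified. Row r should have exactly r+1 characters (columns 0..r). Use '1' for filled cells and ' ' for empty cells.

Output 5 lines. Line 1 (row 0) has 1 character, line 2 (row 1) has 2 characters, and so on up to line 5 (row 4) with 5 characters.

r0=0: 1
r1=1: 11
r2=10: 1 1
r3=11: 1111
r4=100: 1   1

Answer: 1
11
1 1
1111
1   1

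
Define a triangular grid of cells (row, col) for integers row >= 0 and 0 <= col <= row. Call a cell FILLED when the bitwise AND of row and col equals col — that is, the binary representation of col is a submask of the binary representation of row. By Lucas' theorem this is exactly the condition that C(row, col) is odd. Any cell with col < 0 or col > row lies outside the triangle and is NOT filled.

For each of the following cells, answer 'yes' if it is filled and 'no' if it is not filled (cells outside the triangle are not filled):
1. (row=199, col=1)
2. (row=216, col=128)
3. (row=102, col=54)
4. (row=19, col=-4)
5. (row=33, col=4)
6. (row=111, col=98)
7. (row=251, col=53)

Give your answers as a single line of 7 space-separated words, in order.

Answer: yes yes no no no yes no

Derivation:
(199,1): row=0b11000111, col=0b1, row AND col = 0b1 = 1; 1 == 1 -> filled
(216,128): row=0b11011000, col=0b10000000, row AND col = 0b10000000 = 128; 128 == 128 -> filled
(102,54): row=0b1100110, col=0b110110, row AND col = 0b100110 = 38; 38 != 54 -> empty
(19,-4): col outside [0, 19] -> not filled
(33,4): row=0b100001, col=0b100, row AND col = 0b0 = 0; 0 != 4 -> empty
(111,98): row=0b1101111, col=0b1100010, row AND col = 0b1100010 = 98; 98 == 98 -> filled
(251,53): row=0b11111011, col=0b110101, row AND col = 0b110001 = 49; 49 != 53 -> empty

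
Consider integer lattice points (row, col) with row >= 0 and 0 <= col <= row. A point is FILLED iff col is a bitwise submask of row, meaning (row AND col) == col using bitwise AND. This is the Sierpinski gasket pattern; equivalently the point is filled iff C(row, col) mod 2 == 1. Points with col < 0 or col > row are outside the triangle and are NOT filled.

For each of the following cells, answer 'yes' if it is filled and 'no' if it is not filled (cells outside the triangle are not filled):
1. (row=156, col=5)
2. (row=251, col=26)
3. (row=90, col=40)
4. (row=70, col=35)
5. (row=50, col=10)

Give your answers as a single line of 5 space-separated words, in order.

Answer: no yes no no no

Derivation:
(156,5): row=0b10011100, col=0b101, row AND col = 0b100 = 4; 4 != 5 -> empty
(251,26): row=0b11111011, col=0b11010, row AND col = 0b11010 = 26; 26 == 26 -> filled
(90,40): row=0b1011010, col=0b101000, row AND col = 0b1000 = 8; 8 != 40 -> empty
(70,35): row=0b1000110, col=0b100011, row AND col = 0b10 = 2; 2 != 35 -> empty
(50,10): row=0b110010, col=0b1010, row AND col = 0b10 = 2; 2 != 10 -> empty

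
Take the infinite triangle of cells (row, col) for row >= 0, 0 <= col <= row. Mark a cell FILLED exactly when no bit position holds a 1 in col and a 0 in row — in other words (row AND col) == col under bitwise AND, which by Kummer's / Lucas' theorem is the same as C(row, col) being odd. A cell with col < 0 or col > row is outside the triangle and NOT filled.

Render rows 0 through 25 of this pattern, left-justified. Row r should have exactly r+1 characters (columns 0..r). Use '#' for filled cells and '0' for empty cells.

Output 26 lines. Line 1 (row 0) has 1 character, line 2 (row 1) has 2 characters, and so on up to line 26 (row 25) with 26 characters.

r0=0: #
r1=1: ##
r2=10: #0#
r3=11: ####
r4=100: #000#
r5=101: ##00##
r6=110: #0#0#0#
r7=111: ########
r8=1000: #0000000#
r9=1001: ##000000##
r10=1010: #0#00000#0#
r11=1011: ####0000####
r12=1100: #000#000#000#
r13=1101: ##00##00##00##
r14=1110: #0#0#0#0#0#0#0#
r15=1111: ################
r16=10000: #000000000000000#
r17=10001: ##00000000000000##
r18=10010: #0#0000000000000#0#
r19=10011: ####000000000000####
r20=10100: #000#00000000000#000#
r21=10101: ##00##0000000000##00##
r22=10110: #0#0#0#000000000#0#0#0#
r23=10111: ########00000000########
r24=11000: #0000000#0000000#0000000#
r25=11001: ##000000##000000##000000##

Answer: #
##
#0#
####
#000#
##00##
#0#0#0#
########
#0000000#
##000000##
#0#00000#0#
####0000####
#000#000#000#
##00##00##00##
#0#0#0#0#0#0#0#
################
#000000000000000#
##00000000000000##
#0#0000000000000#0#
####000000000000####
#000#00000000000#000#
##00##0000000000##00##
#0#0#0#000000000#0#0#0#
########00000000########
#0000000#0000000#0000000#
##000000##000000##000000##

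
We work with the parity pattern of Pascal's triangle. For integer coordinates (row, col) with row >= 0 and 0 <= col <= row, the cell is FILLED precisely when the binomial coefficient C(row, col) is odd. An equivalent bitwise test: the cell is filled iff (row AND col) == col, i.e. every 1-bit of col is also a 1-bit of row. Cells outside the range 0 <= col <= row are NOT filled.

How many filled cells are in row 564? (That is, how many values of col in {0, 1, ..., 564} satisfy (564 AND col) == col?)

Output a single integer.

Answer: 16

Derivation:
564 in binary = 1000110100
popcount(564) = number of 1-bits in 1000110100 = 4
A col c satisfies (564 AND c) == c iff every set bit of c is also set in 564; each of the 4 set bits of 564 can independently be on or off in c.
count = 2^4 = 16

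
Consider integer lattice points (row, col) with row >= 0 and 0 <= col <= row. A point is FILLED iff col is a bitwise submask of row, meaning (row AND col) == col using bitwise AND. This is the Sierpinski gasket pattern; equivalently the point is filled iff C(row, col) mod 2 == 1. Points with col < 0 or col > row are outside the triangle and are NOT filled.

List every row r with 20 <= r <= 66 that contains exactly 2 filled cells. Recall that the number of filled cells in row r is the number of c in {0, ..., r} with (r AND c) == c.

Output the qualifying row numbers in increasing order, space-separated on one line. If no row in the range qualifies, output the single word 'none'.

Answer: 32 64

Derivation:
Row r has 2^popcount(r) filled cells, so we need popcount(r) = log2(2) = 1.
Scan r = 20..66 and keep those with exactly 1 one-bits:
r=20=10100 popcount=2 -> skip
r=21=10101 popcount=3 -> skip
r=22=10110 popcount=3 -> skip
r=23=10111 popcount=4 -> skip
r=24=11000 popcount=2 -> skip
r=25=11001 popcount=3 -> skip
r=26=11010 popcount=3 -> skip
r=27=11011 popcount=4 -> skip
r=28=11100 popcount=3 -> skip
r=29=11101 popcount=4 -> skip
r=30=11110 popcount=4 -> skip
r=31=11111 popcount=5 -> skip
r=32=100000 popcount=1 -> KEEP
r=33=100001 popcount=2 -> skip
r=34=100010 popcount=2 -> skip
r=35=100011 popcount=3 -> skip
r=36=100100 popcount=2 -> skip
r=37=100101 popcount=3 -> skip
r=38=100110 popcount=3 -> skip
r=39=100111 popcount=4 -> skip
r=40=101000 popcount=2 -> skip
r=41=101001 popcount=3 -> skip
r=42=101010 popcount=3 -> skip
r=43=101011 popcount=4 -> skip
r=44=101100 popcount=3 -> skip
r=45=101101 popcount=4 -> skip
r=46=101110 popcount=4 -> skip
r=47=101111 popcount=5 -> skip
r=48=110000 popcount=2 -> skip
r=49=110001 popcount=3 -> skip
r=50=110010 popcount=3 -> skip
r=51=110011 popcount=4 -> skip
r=52=110100 popcount=3 -> skip
r=53=110101 popcount=4 -> skip
r=54=110110 popcount=4 -> skip
r=55=110111 popcount=5 -> skip
r=56=111000 popcount=3 -> skip
r=57=111001 popcount=4 -> skip
r=58=111010 popcount=4 -> skip
r=59=111011 popcount=5 -> skip
r=60=111100 popcount=4 -> skip
r=61=111101 popcount=5 -> skip
r=62=111110 popcount=5 -> skip
r=63=111111 popcount=6 -> skip
r=64=1000000 popcount=1 -> KEEP
r=65=1000001 popcount=2 -> skip
r=66=1000010 popcount=2 -> skip
Kept rows: 32 64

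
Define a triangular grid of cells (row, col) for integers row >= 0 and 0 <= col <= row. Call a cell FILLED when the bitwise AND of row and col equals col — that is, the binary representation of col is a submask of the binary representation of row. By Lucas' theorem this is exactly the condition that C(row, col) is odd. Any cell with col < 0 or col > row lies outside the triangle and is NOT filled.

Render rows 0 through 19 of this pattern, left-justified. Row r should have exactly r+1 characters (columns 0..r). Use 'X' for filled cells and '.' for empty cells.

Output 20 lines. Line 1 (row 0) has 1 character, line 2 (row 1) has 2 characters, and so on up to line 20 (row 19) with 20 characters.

r0=0: X
r1=1: XX
r2=10: X.X
r3=11: XXXX
r4=100: X...X
r5=101: XX..XX
r6=110: X.X.X.X
r7=111: XXXXXXXX
r8=1000: X.......X
r9=1001: XX......XX
r10=1010: X.X.....X.X
r11=1011: XXXX....XXXX
r12=1100: X...X...X...X
r13=1101: XX..XX..XX..XX
r14=1110: X.X.X.X.X.X.X.X
r15=1111: XXXXXXXXXXXXXXXX
r16=10000: X...............X
r17=10001: XX..............XX
r18=10010: X.X.............X.X
r19=10011: XXXX............XXXX

Answer: X
XX
X.X
XXXX
X...X
XX..XX
X.X.X.X
XXXXXXXX
X.......X
XX......XX
X.X.....X.X
XXXX....XXXX
X...X...X...X
XX..XX..XX..XX
X.X.X.X.X.X.X.X
XXXXXXXXXXXXXXXX
X...............X
XX..............XX
X.X.............X.X
XXXX............XXXX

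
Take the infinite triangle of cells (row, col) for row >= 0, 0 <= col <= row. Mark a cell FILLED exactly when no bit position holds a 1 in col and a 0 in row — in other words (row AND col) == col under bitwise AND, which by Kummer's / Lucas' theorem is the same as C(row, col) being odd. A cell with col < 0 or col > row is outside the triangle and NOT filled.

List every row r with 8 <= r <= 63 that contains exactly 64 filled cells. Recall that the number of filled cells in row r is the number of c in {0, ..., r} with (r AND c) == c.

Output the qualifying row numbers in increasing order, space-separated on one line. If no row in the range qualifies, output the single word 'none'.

Row r has 2^popcount(r) filled cells, so we need popcount(r) = log2(64) = 6.
Scan r = 8..63 and keep those with exactly 6 one-bits:
r=8=1000 popcount=1 -> skip
r=9=1001 popcount=2 -> skip
r=10=1010 popcount=2 -> skip
r=11=1011 popcount=3 -> skip
r=12=1100 popcount=2 -> skip
r=13=1101 popcount=3 -> skip
r=14=1110 popcount=3 -> skip
r=15=1111 popcount=4 -> skip
r=16=10000 popcount=1 -> skip
r=17=10001 popcount=2 -> skip
r=18=10010 popcount=2 -> skip
r=19=10011 popcount=3 -> skip
r=20=10100 popcount=2 -> skip
r=21=10101 popcount=3 -> skip
r=22=10110 popcount=3 -> skip
r=23=10111 popcount=4 -> skip
r=24=11000 popcount=2 -> skip
r=25=11001 popcount=3 -> skip
r=26=11010 popcount=3 -> skip
r=27=11011 popcount=4 -> skip
r=28=11100 popcount=3 -> skip
r=29=11101 popcount=4 -> skip
r=30=11110 popcount=4 -> skip
r=31=11111 popcount=5 -> skip
r=32=100000 popcount=1 -> skip
r=33=100001 popcount=2 -> skip
r=34=100010 popcount=2 -> skip
r=35=100011 popcount=3 -> skip
r=36=100100 popcount=2 -> skip
r=37=100101 popcount=3 -> skip
r=38=100110 popcount=3 -> skip
r=39=100111 popcount=4 -> skip
r=40=101000 popcount=2 -> skip
r=41=101001 popcount=3 -> skip
r=42=101010 popcount=3 -> skip
r=43=101011 popcount=4 -> skip
r=44=101100 popcount=3 -> skip
r=45=101101 popcount=4 -> skip
r=46=101110 popcount=4 -> skip
r=47=101111 popcount=5 -> skip
r=48=110000 popcount=2 -> skip
r=49=110001 popcount=3 -> skip
r=50=110010 popcount=3 -> skip
r=51=110011 popcount=4 -> skip
r=52=110100 popcount=3 -> skip
r=53=110101 popcount=4 -> skip
r=54=110110 popcount=4 -> skip
r=55=110111 popcount=5 -> skip
r=56=111000 popcount=3 -> skip
r=57=111001 popcount=4 -> skip
r=58=111010 popcount=4 -> skip
r=59=111011 popcount=5 -> skip
r=60=111100 popcount=4 -> skip
r=61=111101 popcount=5 -> skip
r=62=111110 popcount=5 -> skip
r=63=111111 popcount=6 -> KEEP
Kept rows: 63

Answer: 63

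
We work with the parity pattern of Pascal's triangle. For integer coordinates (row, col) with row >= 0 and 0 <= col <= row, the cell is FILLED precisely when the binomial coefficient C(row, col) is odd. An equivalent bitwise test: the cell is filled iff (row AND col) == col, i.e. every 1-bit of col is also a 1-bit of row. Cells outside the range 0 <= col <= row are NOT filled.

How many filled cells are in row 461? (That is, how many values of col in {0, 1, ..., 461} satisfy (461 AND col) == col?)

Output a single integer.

461 in binary = 111001101
popcount(461) = number of 1-bits in 111001101 = 6
A col c satisfies (461 AND c) == c iff every set bit of c is also set in 461; each of the 6 set bits of 461 can independently be on or off in c.
count = 2^6 = 64

Answer: 64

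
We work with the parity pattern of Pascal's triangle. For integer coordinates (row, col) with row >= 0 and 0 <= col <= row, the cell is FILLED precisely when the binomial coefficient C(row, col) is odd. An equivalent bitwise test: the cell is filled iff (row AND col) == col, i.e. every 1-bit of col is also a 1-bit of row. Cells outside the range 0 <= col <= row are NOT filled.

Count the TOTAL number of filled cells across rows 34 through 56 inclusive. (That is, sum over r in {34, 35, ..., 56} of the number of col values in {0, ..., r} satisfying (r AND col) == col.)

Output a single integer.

r34=100010 pc2: +4 =4
r35=100011 pc3: +8 =12
r36=100100 pc2: +4 =16
r37=100101 pc3: +8 =24
r38=100110 pc3: +8 =32
r39=100111 pc4: +16 =48
r40=101000 pc2: +4 =52
r41=101001 pc3: +8 =60
r42=101010 pc3: +8 =68
r43=101011 pc4: +16 =84
r44=101100 pc3: +8 =92
r45=101101 pc4: +16 =108
r46=101110 pc4: +16 =124
r47=101111 pc5: +32 =156
r48=110000 pc2: +4 =160
r49=110001 pc3: +8 =168
r50=110010 pc3: +8 =176
r51=110011 pc4: +16 =192
r52=110100 pc3: +8 =200
r53=110101 pc4: +16 =216
r54=110110 pc4: +16 =232
r55=110111 pc5: +32 =264
r56=111000 pc3: +8 =272

Answer: 272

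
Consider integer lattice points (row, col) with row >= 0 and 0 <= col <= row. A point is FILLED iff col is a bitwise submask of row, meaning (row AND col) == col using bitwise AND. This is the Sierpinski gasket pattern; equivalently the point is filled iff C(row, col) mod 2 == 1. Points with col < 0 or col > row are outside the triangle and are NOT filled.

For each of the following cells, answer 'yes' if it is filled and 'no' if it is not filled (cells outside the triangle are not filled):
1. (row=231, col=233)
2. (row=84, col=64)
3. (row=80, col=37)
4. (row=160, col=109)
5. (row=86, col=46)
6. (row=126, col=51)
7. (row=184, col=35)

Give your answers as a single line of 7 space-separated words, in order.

(231,233): col outside [0, 231] -> not filled
(84,64): row=0b1010100, col=0b1000000, row AND col = 0b1000000 = 64; 64 == 64 -> filled
(80,37): row=0b1010000, col=0b100101, row AND col = 0b0 = 0; 0 != 37 -> empty
(160,109): row=0b10100000, col=0b1101101, row AND col = 0b100000 = 32; 32 != 109 -> empty
(86,46): row=0b1010110, col=0b101110, row AND col = 0b110 = 6; 6 != 46 -> empty
(126,51): row=0b1111110, col=0b110011, row AND col = 0b110010 = 50; 50 != 51 -> empty
(184,35): row=0b10111000, col=0b100011, row AND col = 0b100000 = 32; 32 != 35 -> empty

Answer: no yes no no no no no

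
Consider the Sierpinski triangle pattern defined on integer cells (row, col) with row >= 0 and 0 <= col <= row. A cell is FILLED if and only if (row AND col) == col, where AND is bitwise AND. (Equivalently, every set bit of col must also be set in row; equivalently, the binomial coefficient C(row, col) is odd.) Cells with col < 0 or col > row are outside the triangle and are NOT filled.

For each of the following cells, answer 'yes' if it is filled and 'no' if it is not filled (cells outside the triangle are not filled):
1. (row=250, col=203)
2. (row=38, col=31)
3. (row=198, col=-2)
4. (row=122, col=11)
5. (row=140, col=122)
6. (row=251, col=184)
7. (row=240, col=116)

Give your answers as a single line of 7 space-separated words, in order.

Answer: no no no no no yes no

Derivation:
(250,203): row=0b11111010, col=0b11001011, row AND col = 0b11001010 = 202; 202 != 203 -> empty
(38,31): row=0b100110, col=0b11111, row AND col = 0b110 = 6; 6 != 31 -> empty
(198,-2): col outside [0, 198] -> not filled
(122,11): row=0b1111010, col=0b1011, row AND col = 0b1010 = 10; 10 != 11 -> empty
(140,122): row=0b10001100, col=0b1111010, row AND col = 0b1000 = 8; 8 != 122 -> empty
(251,184): row=0b11111011, col=0b10111000, row AND col = 0b10111000 = 184; 184 == 184 -> filled
(240,116): row=0b11110000, col=0b1110100, row AND col = 0b1110000 = 112; 112 != 116 -> empty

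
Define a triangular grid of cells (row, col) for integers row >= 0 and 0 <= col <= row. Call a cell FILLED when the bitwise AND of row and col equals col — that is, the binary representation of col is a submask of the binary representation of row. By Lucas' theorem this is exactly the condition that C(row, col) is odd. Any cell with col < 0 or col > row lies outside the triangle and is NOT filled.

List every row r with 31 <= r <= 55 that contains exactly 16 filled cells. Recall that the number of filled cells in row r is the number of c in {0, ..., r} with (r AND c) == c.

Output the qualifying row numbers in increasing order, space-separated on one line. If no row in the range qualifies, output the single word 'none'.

Answer: 39 43 45 46 51 53 54

Derivation:
Row r has 2^popcount(r) filled cells, so we need popcount(r) = log2(16) = 4.
Scan r = 31..55 and keep those with exactly 4 one-bits:
r=31=11111 popcount=5 -> skip
r=32=100000 popcount=1 -> skip
r=33=100001 popcount=2 -> skip
r=34=100010 popcount=2 -> skip
r=35=100011 popcount=3 -> skip
r=36=100100 popcount=2 -> skip
r=37=100101 popcount=3 -> skip
r=38=100110 popcount=3 -> skip
r=39=100111 popcount=4 -> KEEP
r=40=101000 popcount=2 -> skip
r=41=101001 popcount=3 -> skip
r=42=101010 popcount=3 -> skip
r=43=101011 popcount=4 -> KEEP
r=44=101100 popcount=3 -> skip
r=45=101101 popcount=4 -> KEEP
r=46=101110 popcount=4 -> KEEP
r=47=101111 popcount=5 -> skip
r=48=110000 popcount=2 -> skip
r=49=110001 popcount=3 -> skip
r=50=110010 popcount=3 -> skip
r=51=110011 popcount=4 -> KEEP
r=52=110100 popcount=3 -> skip
r=53=110101 popcount=4 -> KEEP
r=54=110110 popcount=4 -> KEEP
r=55=110111 popcount=5 -> skip
Kept rows: 39 43 45 46 51 53 54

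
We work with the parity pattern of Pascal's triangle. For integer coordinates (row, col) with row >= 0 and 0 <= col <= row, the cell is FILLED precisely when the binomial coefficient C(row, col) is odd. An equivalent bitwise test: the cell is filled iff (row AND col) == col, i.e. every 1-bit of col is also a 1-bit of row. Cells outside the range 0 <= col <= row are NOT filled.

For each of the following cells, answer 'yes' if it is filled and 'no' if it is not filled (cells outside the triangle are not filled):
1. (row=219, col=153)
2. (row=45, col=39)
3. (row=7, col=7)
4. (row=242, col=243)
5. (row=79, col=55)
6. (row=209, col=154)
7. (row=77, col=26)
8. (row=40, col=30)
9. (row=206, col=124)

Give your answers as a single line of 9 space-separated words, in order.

(219,153): row=0b11011011, col=0b10011001, row AND col = 0b10011001 = 153; 153 == 153 -> filled
(45,39): row=0b101101, col=0b100111, row AND col = 0b100101 = 37; 37 != 39 -> empty
(7,7): row=0b111, col=0b111, row AND col = 0b111 = 7; 7 == 7 -> filled
(242,243): col outside [0, 242] -> not filled
(79,55): row=0b1001111, col=0b110111, row AND col = 0b111 = 7; 7 != 55 -> empty
(209,154): row=0b11010001, col=0b10011010, row AND col = 0b10010000 = 144; 144 != 154 -> empty
(77,26): row=0b1001101, col=0b11010, row AND col = 0b1000 = 8; 8 != 26 -> empty
(40,30): row=0b101000, col=0b11110, row AND col = 0b1000 = 8; 8 != 30 -> empty
(206,124): row=0b11001110, col=0b1111100, row AND col = 0b1001100 = 76; 76 != 124 -> empty

Answer: yes no yes no no no no no no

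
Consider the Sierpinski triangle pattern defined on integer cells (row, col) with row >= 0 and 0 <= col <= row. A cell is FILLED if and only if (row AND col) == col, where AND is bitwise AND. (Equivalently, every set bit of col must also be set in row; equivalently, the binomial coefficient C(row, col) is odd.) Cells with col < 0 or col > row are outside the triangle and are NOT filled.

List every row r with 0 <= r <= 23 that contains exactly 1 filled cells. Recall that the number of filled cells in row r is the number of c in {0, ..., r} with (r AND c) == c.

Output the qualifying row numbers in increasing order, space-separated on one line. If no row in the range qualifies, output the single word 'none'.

Answer: 0

Derivation:
Row r has 2^popcount(r) filled cells, so we need popcount(r) = log2(1) = 0.
Scan r = 0..23 and keep those with exactly 0 one-bits:
r=0=0 popcount=0 -> KEEP
r=1=1 popcount=1 -> skip
r=2=10 popcount=1 -> skip
r=3=11 popcount=2 -> skip
r=4=100 popcount=1 -> skip
r=5=101 popcount=2 -> skip
r=6=110 popcount=2 -> skip
r=7=111 popcount=3 -> skip
r=8=1000 popcount=1 -> skip
r=9=1001 popcount=2 -> skip
r=10=1010 popcount=2 -> skip
r=11=1011 popcount=3 -> skip
r=12=1100 popcount=2 -> skip
r=13=1101 popcount=3 -> skip
r=14=1110 popcount=3 -> skip
r=15=1111 popcount=4 -> skip
r=16=10000 popcount=1 -> skip
r=17=10001 popcount=2 -> skip
r=18=10010 popcount=2 -> skip
r=19=10011 popcount=3 -> skip
r=20=10100 popcount=2 -> skip
r=21=10101 popcount=3 -> skip
r=22=10110 popcount=3 -> skip
r=23=10111 popcount=4 -> skip
Kept rows: 0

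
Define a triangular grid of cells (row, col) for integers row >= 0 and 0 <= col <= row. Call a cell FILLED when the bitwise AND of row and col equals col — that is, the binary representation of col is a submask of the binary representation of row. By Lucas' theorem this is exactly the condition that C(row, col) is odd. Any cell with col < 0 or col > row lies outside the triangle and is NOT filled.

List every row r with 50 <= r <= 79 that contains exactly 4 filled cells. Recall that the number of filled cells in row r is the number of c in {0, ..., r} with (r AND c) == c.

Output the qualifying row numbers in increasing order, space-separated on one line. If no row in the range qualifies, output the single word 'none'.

Row r has 2^popcount(r) filled cells, so we need popcount(r) = log2(4) = 2.
Scan r = 50..79 and keep those with exactly 2 one-bits:
r=50=110010 popcount=3 -> skip
r=51=110011 popcount=4 -> skip
r=52=110100 popcount=3 -> skip
r=53=110101 popcount=4 -> skip
r=54=110110 popcount=4 -> skip
r=55=110111 popcount=5 -> skip
r=56=111000 popcount=3 -> skip
r=57=111001 popcount=4 -> skip
r=58=111010 popcount=4 -> skip
r=59=111011 popcount=5 -> skip
r=60=111100 popcount=4 -> skip
r=61=111101 popcount=5 -> skip
r=62=111110 popcount=5 -> skip
r=63=111111 popcount=6 -> skip
r=64=1000000 popcount=1 -> skip
r=65=1000001 popcount=2 -> KEEP
r=66=1000010 popcount=2 -> KEEP
r=67=1000011 popcount=3 -> skip
r=68=1000100 popcount=2 -> KEEP
r=69=1000101 popcount=3 -> skip
r=70=1000110 popcount=3 -> skip
r=71=1000111 popcount=4 -> skip
r=72=1001000 popcount=2 -> KEEP
r=73=1001001 popcount=3 -> skip
r=74=1001010 popcount=3 -> skip
r=75=1001011 popcount=4 -> skip
r=76=1001100 popcount=3 -> skip
r=77=1001101 popcount=4 -> skip
r=78=1001110 popcount=4 -> skip
r=79=1001111 popcount=5 -> skip
Kept rows: 65 66 68 72

Answer: 65 66 68 72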